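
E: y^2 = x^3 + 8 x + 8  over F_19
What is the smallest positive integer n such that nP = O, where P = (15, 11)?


Compute successive multiples of P until we hit O:
  1P = (15, 11)
  2P = (6, 5)
  3P = (9, 12)
  4P = (4, 3)
  5P = (1, 13)
  6P = (10, 10)
  7P = (10, 9)
  8P = (1, 6)
  ... (continuing to 13P)
  13P = O

ord(P) = 13


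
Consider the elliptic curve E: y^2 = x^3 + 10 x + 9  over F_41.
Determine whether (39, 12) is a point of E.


Check whether y^2 = x^3 + 10 x + 9 (mod 41) for (x, y) = (39, 12).
LHS: y^2 = 12^2 mod 41 = 21
RHS: x^3 + 10 x + 9 = 39^3 + 10*39 + 9 mod 41 = 22
LHS != RHS

No, not on the curve


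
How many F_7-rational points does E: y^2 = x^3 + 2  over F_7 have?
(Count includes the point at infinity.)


For each x in F_7, count y with y^2 = x^3 + 0 x + 2 mod 7:
  x = 0: RHS = 2, y in [3, 4]  -> 2 point(s)
  x = 3: RHS = 1, y in [1, 6]  -> 2 point(s)
  x = 5: RHS = 1, y in [1, 6]  -> 2 point(s)
  x = 6: RHS = 1, y in [1, 6]  -> 2 point(s)
Affine points: 8. Add the point at infinity: total = 9.

#E(F_7) = 9


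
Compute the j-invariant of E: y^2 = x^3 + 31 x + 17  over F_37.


Delta = -16(4 a^3 + 27 b^2) mod 37 = 13
-1728 * (4 a)^3 = -1728 * (4*31)^3 mod 37 = 6
j = 6 * 13^(-1) mod 37 = 9

j = 9 (mod 37)


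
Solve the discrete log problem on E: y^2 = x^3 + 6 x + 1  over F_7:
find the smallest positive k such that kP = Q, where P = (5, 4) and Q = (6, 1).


Enumerate multiples of P until we hit Q = (6, 1):
  1P = (5, 4)
  2P = (6, 6)
  3P = (0, 6)
  4P = (3, 5)
  5P = (1, 1)
  6P = (2, 0)
  7P = (1, 6)
  8P = (3, 2)
  9P = (0, 1)
  10P = (6, 1)
Match found at i = 10.

k = 10


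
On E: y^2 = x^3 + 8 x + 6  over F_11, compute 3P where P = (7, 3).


k = 3 = 11_2 (binary, LSB first: 11)
Double-and-add from P = (7, 3):
  bit 0 = 1: acc = O + (7, 3) = (7, 3)
  bit 1 = 1: acc = (7, 3) + (1, 9) = (4, 5)

3P = (4, 5)


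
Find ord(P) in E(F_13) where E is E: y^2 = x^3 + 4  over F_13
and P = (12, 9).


Compute successive multiples of P until we hit O:
  1P = (12, 9)
  2P = (6, 5)
  3P = (7, 3)
  4P = (10, 9)
  5P = (4, 4)
  6P = (11, 3)
  7P = (0, 11)
  8P = (5, 5)
  ... (continuing to 21P)
  21P = O

ord(P) = 21


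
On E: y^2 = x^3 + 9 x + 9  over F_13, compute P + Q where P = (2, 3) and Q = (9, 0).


P != Q, so use the chord formula.
s = (y2 - y1) / (x2 - x1) = (10) / (7) mod 13 = 7
x3 = s^2 - x1 - x2 mod 13 = 7^2 - 2 - 9 = 12
y3 = s (x1 - x3) - y1 mod 13 = 7 * (2 - 12) - 3 = 5

P + Q = (12, 5)


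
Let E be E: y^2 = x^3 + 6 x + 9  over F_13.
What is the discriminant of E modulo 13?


4 a^3 + 27 b^2 = 4*6^3 + 27*9^2 = 864 + 2187 = 3051
Delta = -16 * (3051) = -48816
Delta mod 13 = 12

Delta = 12 (mod 13)


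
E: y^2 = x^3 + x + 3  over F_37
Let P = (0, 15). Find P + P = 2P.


Doubling: s = (3 x1^2 + a) / (2 y1)
s = (3*0^2 + 1) / (2*15) mod 37 = 21
x3 = s^2 - 2 x1 mod 37 = 21^2 - 2*0 = 34
y3 = s (x1 - x3) - y1 mod 37 = 21 * (0 - 34) - 15 = 11

2P = (34, 11)


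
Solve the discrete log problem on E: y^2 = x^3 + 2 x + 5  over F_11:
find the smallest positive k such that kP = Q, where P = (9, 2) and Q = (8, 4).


Enumerate multiples of P until we hit Q = (8, 4):
  1P = (9, 2)
  2P = (8, 7)
  3P = (8, 4)
Match found at i = 3.

k = 3


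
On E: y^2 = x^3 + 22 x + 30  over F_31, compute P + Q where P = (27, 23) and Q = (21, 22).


P != Q, so use the chord formula.
s = (y2 - y1) / (x2 - x1) = (30) / (25) mod 31 = 26
x3 = s^2 - x1 - x2 mod 31 = 26^2 - 27 - 21 = 8
y3 = s (x1 - x3) - y1 mod 31 = 26 * (27 - 8) - 23 = 6

P + Q = (8, 6)


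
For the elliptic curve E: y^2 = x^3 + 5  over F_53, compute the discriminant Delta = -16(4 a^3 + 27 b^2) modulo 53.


4 a^3 + 27 b^2 = 4*0^3 + 27*5^2 = 0 + 675 = 675
Delta = -16 * (675) = -10800
Delta mod 53 = 12

Delta = 12 (mod 53)


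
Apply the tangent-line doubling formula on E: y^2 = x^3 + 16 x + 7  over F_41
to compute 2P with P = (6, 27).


Doubling: s = (3 x1^2 + a) / (2 y1)
s = (3*6^2 + 16) / (2*27) mod 41 = 19
x3 = s^2 - 2 x1 mod 41 = 19^2 - 2*6 = 21
y3 = s (x1 - x3) - y1 mod 41 = 19 * (6 - 21) - 27 = 16

2P = (21, 16)


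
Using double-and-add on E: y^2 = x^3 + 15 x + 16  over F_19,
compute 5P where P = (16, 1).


k = 5 = 101_2 (binary, LSB first: 101)
Double-and-add from P = (16, 1):
  bit 0 = 1: acc = O + (16, 1) = (16, 1)
  bit 1 = 0: acc unchanged = (16, 1)
  bit 2 = 1: acc = (16, 1) + (4, 11) = (15, 14)

5P = (15, 14)


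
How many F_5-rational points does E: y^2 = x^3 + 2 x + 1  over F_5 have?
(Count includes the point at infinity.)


For each x in F_5, count y with y^2 = x^3 + 2 x + 1 mod 5:
  x = 0: RHS = 1, y in [1, 4]  -> 2 point(s)
  x = 1: RHS = 4, y in [2, 3]  -> 2 point(s)
  x = 3: RHS = 4, y in [2, 3]  -> 2 point(s)
Affine points: 6. Add the point at infinity: total = 7.

#E(F_5) = 7


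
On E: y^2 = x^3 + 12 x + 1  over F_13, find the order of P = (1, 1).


Compute successive multiples of P until we hit O:
  1P = (1, 1)
  2P = (12, 1)
  3P = (0, 12)
  4P = (3, 8)
  5P = (5, 11)
  6P = (10, 9)
  7P = (6, 9)
  8P = (7, 5)
  ... (continuing to 19P)
  19P = O

ord(P) = 19


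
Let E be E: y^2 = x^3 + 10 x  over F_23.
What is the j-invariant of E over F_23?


Delta = -16(4 a^3 + 27 b^2) mod 23 = 9
-1728 * (4 a)^3 = -1728 * (4*10)^3 mod 23 = 4
j = 4 * 9^(-1) mod 23 = 3

j = 3 (mod 23)


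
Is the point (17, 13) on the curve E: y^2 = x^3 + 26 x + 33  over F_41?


Check whether y^2 = x^3 + 26 x + 33 (mod 41) for (x, y) = (17, 13).
LHS: y^2 = 13^2 mod 41 = 5
RHS: x^3 + 26 x + 33 = 17^3 + 26*17 + 33 mod 41 = 17
LHS != RHS

No, not on the curve


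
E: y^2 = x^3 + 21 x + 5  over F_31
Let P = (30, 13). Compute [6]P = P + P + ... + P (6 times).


k = 6 = 110_2 (binary, LSB first: 011)
Double-and-add from P = (30, 13):
  bit 0 = 0: acc unchanged = O
  bit 1 = 1: acc = O + (30, 18) = (30, 18)
  bit 2 = 1: acc = (30, 18) + (30, 13) = O

6P = O


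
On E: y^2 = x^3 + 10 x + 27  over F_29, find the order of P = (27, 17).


Compute successive multiples of P until we hit O:
  1P = (27, 17)
  2P = (28, 25)
  3P = (9, 11)
  4P = (6, 19)
  5P = (16, 22)
  6P = (20, 22)
  7P = (5, 17)
  8P = (26, 12)
  ... (continuing to 32P)
  32P = O

ord(P) = 32


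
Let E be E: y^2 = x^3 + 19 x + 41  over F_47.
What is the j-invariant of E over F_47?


Delta = -16(4 a^3 + 27 b^2) mod 47 = 9
-1728 * (4 a)^3 = -1728 * (4*19)^3 mod 47 = 3
j = 3 * 9^(-1) mod 47 = 16

j = 16 (mod 47)


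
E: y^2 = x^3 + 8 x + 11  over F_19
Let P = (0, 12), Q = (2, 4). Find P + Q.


P != Q, so use the chord formula.
s = (y2 - y1) / (x2 - x1) = (11) / (2) mod 19 = 15
x3 = s^2 - x1 - x2 mod 19 = 15^2 - 0 - 2 = 14
y3 = s (x1 - x3) - y1 mod 19 = 15 * (0 - 14) - 12 = 6

P + Q = (14, 6)


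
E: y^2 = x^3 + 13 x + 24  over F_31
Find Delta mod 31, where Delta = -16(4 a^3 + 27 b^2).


4 a^3 + 27 b^2 = 4*13^3 + 27*24^2 = 8788 + 15552 = 24340
Delta = -16 * (24340) = -389440
Delta mod 31 = 13

Delta = 13 (mod 31)


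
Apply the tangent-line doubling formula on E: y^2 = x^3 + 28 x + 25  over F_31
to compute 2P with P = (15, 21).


Doubling: s = (3 x1^2 + a) / (2 y1)
s = (3*15^2 + 28) / (2*21) mod 31 = 16
x3 = s^2 - 2 x1 mod 31 = 16^2 - 2*15 = 9
y3 = s (x1 - x3) - y1 mod 31 = 16 * (15 - 9) - 21 = 13

2P = (9, 13)


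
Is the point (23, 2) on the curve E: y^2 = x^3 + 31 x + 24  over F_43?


Check whether y^2 = x^3 + 31 x + 24 (mod 43) for (x, y) = (23, 2).
LHS: y^2 = 2^2 mod 43 = 4
RHS: x^3 + 31 x + 24 = 23^3 + 31*23 + 24 mod 43 = 4
LHS = RHS

Yes, on the curve


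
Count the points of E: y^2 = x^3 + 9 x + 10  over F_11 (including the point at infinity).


For each x in F_11, count y with y^2 = x^3 + 9 x + 10 mod 11:
  x = 1: RHS = 9, y in [3, 8]  -> 2 point(s)
  x = 2: RHS = 3, y in [5, 6]  -> 2 point(s)
  x = 3: RHS = 9, y in [3, 8]  -> 2 point(s)
  x = 4: RHS = 0, y in [0]  -> 1 point(s)
  x = 5: RHS = 4, y in [2, 9]  -> 2 point(s)
  x = 6: RHS = 5, y in [4, 7]  -> 2 point(s)
  x = 7: RHS = 9, y in [3, 8]  -> 2 point(s)
  x = 8: RHS = 0, y in [0]  -> 1 point(s)
  x = 10: RHS = 0, y in [0]  -> 1 point(s)
Affine points: 15. Add the point at infinity: total = 16.

#E(F_11) = 16


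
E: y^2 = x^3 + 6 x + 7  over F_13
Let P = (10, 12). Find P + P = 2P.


Doubling: s = (3 x1^2 + a) / (2 y1)
s = (3*10^2 + 6) / (2*12) mod 13 = 3
x3 = s^2 - 2 x1 mod 13 = 3^2 - 2*10 = 2
y3 = s (x1 - x3) - y1 mod 13 = 3 * (10 - 2) - 12 = 12

2P = (2, 12)


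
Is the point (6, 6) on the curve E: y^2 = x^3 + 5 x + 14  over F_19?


Check whether y^2 = x^3 + 5 x + 14 (mod 19) for (x, y) = (6, 6).
LHS: y^2 = 6^2 mod 19 = 17
RHS: x^3 + 5 x + 14 = 6^3 + 5*6 + 14 mod 19 = 13
LHS != RHS

No, not on the curve


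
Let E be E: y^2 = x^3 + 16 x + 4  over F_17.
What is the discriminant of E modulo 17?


4 a^3 + 27 b^2 = 4*16^3 + 27*4^2 = 16384 + 432 = 16816
Delta = -16 * (16816) = -269056
Delta mod 17 = 3

Delta = 3 (mod 17)


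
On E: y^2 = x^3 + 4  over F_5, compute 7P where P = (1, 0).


k = 7 = 111_2 (binary, LSB first: 111)
Double-and-add from P = (1, 0):
  bit 0 = 1: acc = O + (1, 0) = (1, 0)
  bit 1 = 1: acc = (1, 0) + O = (1, 0)
  bit 2 = 1: acc = (1, 0) + O = (1, 0)

7P = (1, 0)


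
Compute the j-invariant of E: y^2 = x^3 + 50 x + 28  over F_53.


Delta = -16(4 a^3 + 27 b^2) mod 53 = 14
-1728 * (4 a)^3 = -1728 * (4*50)^3 mod 53 = 17
j = 17 * 14^(-1) mod 53 = 5

j = 5 (mod 53)


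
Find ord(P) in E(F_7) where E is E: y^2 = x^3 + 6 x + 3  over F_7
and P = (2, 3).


Compute successive multiples of P until we hit O:
  1P = (2, 3)
  2P = (5, 2)
  3P = (4, 0)
  4P = (5, 5)
  5P = (2, 4)
  6P = O

ord(P) = 6


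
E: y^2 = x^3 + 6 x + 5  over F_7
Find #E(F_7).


For each x in F_7, count y with y^2 = x^3 + 6 x + 5 mod 7:
  x = 2: RHS = 4, y in [2, 5]  -> 2 point(s)
  x = 3: RHS = 1, y in [1, 6]  -> 2 point(s)
  x = 4: RHS = 2, y in [3, 4]  -> 2 point(s)
Affine points: 6. Add the point at infinity: total = 7.

#E(F_7) = 7


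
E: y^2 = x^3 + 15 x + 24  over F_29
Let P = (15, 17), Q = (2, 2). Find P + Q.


P != Q, so use the chord formula.
s = (y2 - y1) / (x2 - x1) = (14) / (16) mod 29 = 19
x3 = s^2 - x1 - x2 mod 29 = 19^2 - 15 - 2 = 25
y3 = s (x1 - x3) - y1 mod 29 = 19 * (15 - 25) - 17 = 25

P + Q = (25, 25)


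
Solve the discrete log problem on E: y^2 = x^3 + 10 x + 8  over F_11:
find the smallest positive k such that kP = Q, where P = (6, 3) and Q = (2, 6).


Enumerate multiples of P until we hit Q = (2, 6):
  1P = (6, 3)
  2P = (2, 6)
Match found at i = 2.

k = 2


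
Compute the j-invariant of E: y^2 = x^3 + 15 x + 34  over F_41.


Delta = -16(4 a^3 + 27 b^2) mod 41 = 17
-1728 * (4 a)^3 = -1728 * (4*15)^3 mod 41 = 10
j = 10 * 17^(-1) mod 41 = 3

j = 3 (mod 41)


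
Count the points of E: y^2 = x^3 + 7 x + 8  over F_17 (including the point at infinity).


For each x in F_17, count y with y^2 = x^3 + 7 x + 8 mod 17:
  x = 0: RHS = 8, y in [5, 12]  -> 2 point(s)
  x = 1: RHS = 16, y in [4, 13]  -> 2 point(s)
  x = 2: RHS = 13, y in [8, 9]  -> 2 point(s)
  x = 4: RHS = 15, y in [7, 10]  -> 2 point(s)
  x = 5: RHS = 15, y in [7, 10]  -> 2 point(s)
  x = 7: RHS = 9, y in [3, 14]  -> 2 point(s)
  x = 8: RHS = 15, y in [7, 10]  -> 2 point(s)
  x = 9: RHS = 1, y in [1, 16]  -> 2 point(s)
  x = 12: RHS = 1, y in [1, 16]  -> 2 point(s)
  x = 13: RHS = 1, y in [1, 16]  -> 2 point(s)
  x = 16: RHS = 0, y in [0]  -> 1 point(s)
Affine points: 21. Add the point at infinity: total = 22.

#E(F_17) = 22


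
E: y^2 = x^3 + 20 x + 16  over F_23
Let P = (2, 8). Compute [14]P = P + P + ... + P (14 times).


k = 14 = 1110_2 (binary, LSB first: 0111)
Double-and-add from P = (2, 8):
  bit 0 = 0: acc unchanged = O
  bit 1 = 1: acc = O + (0, 19) = (0, 19)
  bit 2 = 1: acc = (0, 19) + (12, 11) = (14, 21)
  bit 3 = 1: acc = (14, 21) + (17, 18) = (16, 4)

14P = (16, 4)


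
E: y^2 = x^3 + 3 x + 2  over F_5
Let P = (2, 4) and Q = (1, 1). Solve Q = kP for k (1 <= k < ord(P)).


Enumerate multiples of P until we hit Q = (1, 1):
  1P = (2, 4)
  2P = (1, 1)
Match found at i = 2.

k = 2


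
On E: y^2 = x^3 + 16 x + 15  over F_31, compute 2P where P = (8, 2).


Doubling: s = (3 x1^2 + a) / (2 y1)
s = (3*8^2 + 16) / (2*2) mod 31 = 21
x3 = s^2 - 2 x1 mod 31 = 21^2 - 2*8 = 22
y3 = s (x1 - x3) - y1 mod 31 = 21 * (8 - 22) - 2 = 14

2P = (22, 14)


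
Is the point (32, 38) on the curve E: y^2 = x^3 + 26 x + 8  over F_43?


Check whether y^2 = x^3 + 26 x + 8 (mod 43) for (x, y) = (32, 38).
LHS: y^2 = 38^2 mod 43 = 25
RHS: x^3 + 26 x + 8 = 32^3 + 26*32 + 8 mod 43 = 25
LHS = RHS

Yes, on the curve


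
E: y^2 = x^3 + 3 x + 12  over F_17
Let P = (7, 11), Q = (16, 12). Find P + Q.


P != Q, so use the chord formula.
s = (y2 - y1) / (x2 - x1) = (1) / (9) mod 17 = 2
x3 = s^2 - x1 - x2 mod 17 = 2^2 - 7 - 16 = 15
y3 = s (x1 - x3) - y1 mod 17 = 2 * (7 - 15) - 11 = 7

P + Q = (15, 7)


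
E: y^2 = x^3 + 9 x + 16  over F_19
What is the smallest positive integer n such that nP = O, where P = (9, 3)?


Compute successive multiples of P until we hit O:
  1P = (9, 3)
  2P = (17, 3)
  3P = (12, 16)
  4P = (2, 2)
  5P = (15, 7)
  6P = (6, 18)
  7P = (10, 2)
  8P = (1, 8)
  ... (continuing to 28P)
  28P = O

ord(P) = 28


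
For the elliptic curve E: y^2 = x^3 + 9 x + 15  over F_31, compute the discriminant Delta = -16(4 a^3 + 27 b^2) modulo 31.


4 a^3 + 27 b^2 = 4*9^3 + 27*15^2 = 2916 + 6075 = 8991
Delta = -16 * (8991) = -143856
Delta mod 31 = 15

Delta = 15 (mod 31)


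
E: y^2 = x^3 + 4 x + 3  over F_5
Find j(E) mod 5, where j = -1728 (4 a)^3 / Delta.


Delta = -16(4 a^3 + 27 b^2) mod 5 = 1
-1728 * (4 a)^3 = -1728 * (4*4)^3 mod 5 = 2
j = 2 * 1^(-1) mod 5 = 2

j = 2 (mod 5)


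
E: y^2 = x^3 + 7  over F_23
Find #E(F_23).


For each x in F_23, count y with y^2 = x^3 + 0 x + 7 mod 23:
  x = 1: RHS = 8, y in [10, 13]  -> 2 point(s)
  x = 4: RHS = 2, y in [5, 18]  -> 2 point(s)
  x = 6: RHS = 16, y in [4, 19]  -> 2 point(s)
  x = 8: RHS = 13, y in [6, 17]  -> 2 point(s)
  x = 9: RHS = 0, y in [0]  -> 1 point(s)
  x = 10: RHS = 18, y in [8, 15]  -> 2 point(s)
  x = 11: RHS = 4, y in [2, 21]  -> 2 point(s)
  x = 15: RHS = 1, y in [1, 22]  -> 2 point(s)
  x = 16: RHS = 9, y in [3, 20]  -> 2 point(s)
  x = 19: RHS = 12, y in [9, 14]  -> 2 point(s)
  x = 20: RHS = 3, y in [7, 16]  -> 2 point(s)
  x = 22: RHS = 6, y in [11, 12]  -> 2 point(s)
Affine points: 23. Add the point at infinity: total = 24.

#E(F_23) = 24


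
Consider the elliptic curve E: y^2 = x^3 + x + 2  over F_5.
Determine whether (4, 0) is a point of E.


Check whether y^2 = x^3 + 1 x + 2 (mod 5) for (x, y) = (4, 0).
LHS: y^2 = 0^2 mod 5 = 0
RHS: x^3 + 1 x + 2 = 4^3 + 1*4 + 2 mod 5 = 0
LHS = RHS

Yes, on the curve


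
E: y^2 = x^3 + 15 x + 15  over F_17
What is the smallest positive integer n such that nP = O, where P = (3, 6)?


Compute successive multiples of P until we hit O:
  1P = (3, 6)
  2P = (2, 6)
  3P = (12, 11)
  4P = (0, 7)
  5P = (16, 4)
  6P = (11, 7)
  7P = (7, 2)
  8P = (8, 16)
  ... (continuing to 21P)
  21P = O

ord(P) = 21


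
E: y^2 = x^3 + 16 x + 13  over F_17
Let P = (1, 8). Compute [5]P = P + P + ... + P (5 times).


k = 5 = 101_2 (binary, LSB first: 101)
Double-and-add from P = (1, 8):
  bit 0 = 1: acc = O + (1, 8) = (1, 8)
  bit 1 = 0: acc unchanged = (1, 8)
  bit 2 = 1: acc = (1, 8) + (9, 11) = (9, 6)

5P = (9, 6)


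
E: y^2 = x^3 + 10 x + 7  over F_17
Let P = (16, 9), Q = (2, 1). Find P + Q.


P != Q, so use the chord formula.
s = (y2 - y1) / (x2 - x1) = (9) / (3) mod 17 = 3
x3 = s^2 - x1 - x2 mod 17 = 3^2 - 16 - 2 = 8
y3 = s (x1 - x3) - y1 mod 17 = 3 * (16 - 8) - 9 = 15

P + Q = (8, 15)


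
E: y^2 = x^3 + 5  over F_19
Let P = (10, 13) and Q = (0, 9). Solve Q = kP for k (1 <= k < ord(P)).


Enumerate multiples of P until we hit Q = (0, 9):
  1P = (10, 13)
  2P = (16, 4)
  3P = (0, 10)
  4P = (7, 5)
  5P = (7, 14)
  6P = (0, 9)
Match found at i = 6.

k = 6


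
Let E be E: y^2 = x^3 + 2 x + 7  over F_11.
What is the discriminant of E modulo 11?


4 a^3 + 27 b^2 = 4*2^3 + 27*7^2 = 32 + 1323 = 1355
Delta = -16 * (1355) = -21680
Delta mod 11 = 1

Delta = 1 (mod 11)


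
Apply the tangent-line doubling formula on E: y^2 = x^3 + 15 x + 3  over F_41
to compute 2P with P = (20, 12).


Doubling: s = (3 x1^2 + a) / (2 y1)
s = (3*20^2 + 15) / (2*12) mod 41 = 25
x3 = s^2 - 2 x1 mod 41 = 25^2 - 2*20 = 11
y3 = s (x1 - x3) - y1 mod 41 = 25 * (20 - 11) - 12 = 8

2P = (11, 8)


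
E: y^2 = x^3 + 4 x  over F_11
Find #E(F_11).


For each x in F_11, count y with y^2 = x^3 + 4 x + 0 mod 11:
  x = 0: RHS = 0, y in [0]  -> 1 point(s)
  x = 1: RHS = 5, y in [4, 7]  -> 2 point(s)
  x = 2: RHS = 5, y in [4, 7]  -> 2 point(s)
  x = 4: RHS = 3, y in [5, 6]  -> 2 point(s)
  x = 6: RHS = 9, y in [3, 8]  -> 2 point(s)
  x = 8: RHS = 5, y in [4, 7]  -> 2 point(s)
Affine points: 11. Add the point at infinity: total = 12.

#E(F_11) = 12


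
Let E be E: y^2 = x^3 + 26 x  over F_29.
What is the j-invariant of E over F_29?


Delta = -16(4 a^3 + 27 b^2) mod 29 = 17
-1728 * (4 a)^3 = -1728 * (4*26)^3 mod 29 = 28
j = 28 * 17^(-1) mod 29 = 17

j = 17 (mod 29)


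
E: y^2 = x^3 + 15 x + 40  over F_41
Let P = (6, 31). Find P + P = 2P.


Doubling: s = (3 x1^2 + a) / (2 y1)
s = (3*6^2 + 15) / (2*31) mod 41 = 0
x3 = s^2 - 2 x1 mod 41 = 0^2 - 2*6 = 29
y3 = s (x1 - x3) - y1 mod 41 = 0 * (6 - 29) - 31 = 10

2P = (29, 10)


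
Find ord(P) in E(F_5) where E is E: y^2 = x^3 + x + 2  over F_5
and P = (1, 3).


Compute successive multiples of P until we hit O:
  1P = (1, 3)
  2P = (4, 0)
  3P = (1, 2)
  4P = O

ord(P) = 4


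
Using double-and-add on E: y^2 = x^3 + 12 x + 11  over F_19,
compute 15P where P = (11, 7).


k = 15 = 1111_2 (binary, LSB first: 1111)
Double-and-add from P = (11, 7):
  bit 0 = 1: acc = O + (11, 7) = (11, 7)
  bit 1 = 1: acc = (11, 7) + (17, 6) = (0, 7)
  bit 2 = 1: acc = (0, 7) + (8, 12) = (1, 9)
  bit 3 = 1: acc = (1, 9) + (4, 3) = (18, 6)

15P = (18, 6)


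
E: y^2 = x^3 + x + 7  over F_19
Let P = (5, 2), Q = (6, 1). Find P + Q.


P != Q, so use the chord formula.
s = (y2 - y1) / (x2 - x1) = (18) / (1) mod 19 = 18
x3 = s^2 - x1 - x2 mod 19 = 18^2 - 5 - 6 = 9
y3 = s (x1 - x3) - y1 mod 19 = 18 * (5 - 9) - 2 = 2

P + Q = (9, 2)


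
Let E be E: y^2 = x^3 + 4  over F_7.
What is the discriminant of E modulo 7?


4 a^3 + 27 b^2 = 4*0^3 + 27*4^2 = 0 + 432 = 432
Delta = -16 * (432) = -6912
Delta mod 7 = 4

Delta = 4 (mod 7)


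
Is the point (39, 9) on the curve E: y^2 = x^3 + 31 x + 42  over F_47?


Check whether y^2 = x^3 + 31 x + 42 (mod 47) for (x, y) = (39, 9).
LHS: y^2 = 9^2 mod 47 = 34
RHS: x^3 + 31 x + 42 = 39^3 + 31*39 + 42 mod 47 = 34
LHS = RHS

Yes, on the curve


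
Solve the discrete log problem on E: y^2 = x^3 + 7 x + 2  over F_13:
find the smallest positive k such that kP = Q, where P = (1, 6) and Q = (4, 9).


Enumerate multiples of P until we hit Q = (4, 9):
  1P = (1, 6)
  2P = (7, 2)
  3P = (4, 9)
Match found at i = 3.

k = 3


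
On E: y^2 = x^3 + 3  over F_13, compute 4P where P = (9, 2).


k = 4 = 100_2 (binary, LSB first: 001)
Double-and-add from P = (9, 2):
  bit 0 = 0: acc unchanged = O
  bit 1 = 0: acc unchanged = O
  bit 2 = 1: acc = O + (9, 2) = (9, 2)

4P = (9, 2)


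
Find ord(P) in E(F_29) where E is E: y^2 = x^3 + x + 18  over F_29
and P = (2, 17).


Compute successive multiples of P until we hit O:
  1P = (2, 17)
  2P = (19, 20)
  3P = (28, 4)
  4P = (21, 7)
  5P = (7, 7)
  6P = (24, 27)
  7P = (8, 4)
  8P = (10, 10)
  ... (continuing to 29P)
  29P = O

ord(P) = 29


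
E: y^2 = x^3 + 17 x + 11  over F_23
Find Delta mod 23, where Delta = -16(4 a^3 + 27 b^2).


4 a^3 + 27 b^2 = 4*17^3 + 27*11^2 = 19652 + 3267 = 22919
Delta = -16 * (22919) = -366704
Delta mod 23 = 8

Delta = 8 (mod 23)


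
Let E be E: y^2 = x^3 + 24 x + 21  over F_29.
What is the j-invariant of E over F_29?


Delta = -16(4 a^3 + 27 b^2) mod 29 = 14
-1728 * (4 a)^3 = -1728 * (4*24)^3 mod 29 = 19
j = 19 * 14^(-1) mod 29 = 20

j = 20 (mod 29)


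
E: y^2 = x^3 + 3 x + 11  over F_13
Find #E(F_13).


For each x in F_13, count y with y^2 = x^3 + 3 x + 11 mod 13:
  x = 2: RHS = 12, y in [5, 8]  -> 2 point(s)
  x = 4: RHS = 9, y in [3, 10]  -> 2 point(s)
  x = 8: RHS = 1, y in [1, 12]  -> 2 point(s)
  x = 9: RHS = 0, y in [0]  -> 1 point(s)
  x = 10: RHS = 1, y in [1, 12]  -> 2 point(s)
  x = 11: RHS = 10, y in [6, 7]  -> 2 point(s)
Affine points: 11. Add the point at infinity: total = 12.

#E(F_13) = 12


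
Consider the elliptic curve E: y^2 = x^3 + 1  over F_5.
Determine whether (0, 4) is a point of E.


Check whether y^2 = x^3 + 0 x + 1 (mod 5) for (x, y) = (0, 4).
LHS: y^2 = 4^2 mod 5 = 1
RHS: x^3 + 0 x + 1 = 0^3 + 0*0 + 1 mod 5 = 1
LHS = RHS

Yes, on the curve


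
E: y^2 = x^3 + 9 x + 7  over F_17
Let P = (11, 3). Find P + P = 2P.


Doubling: s = (3 x1^2 + a) / (2 y1)
s = (3*11^2 + 9) / (2*3) mod 17 = 11
x3 = s^2 - 2 x1 mod 17 = 11^2 - 2*11 = 14
y3 = s (x1 - x3) - y1 mod 17 = 11 * (11 - 14) - 3 = 15

2P = (14, 15)


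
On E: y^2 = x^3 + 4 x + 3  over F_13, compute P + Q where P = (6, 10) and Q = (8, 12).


P != Q, so use the chord formula.
s = (y2 - y1) / (x2 - x1) = (2) / (2) mod 13 = 1
x3 = s^2 - x1 - x2 mod 13 = 1^2 - 6 - 8 = 0
y3 = s (x1 - x3) - y1 mod 13 = 1 * (6 - 0) - 10 = 9

P + Q = (0, 9)


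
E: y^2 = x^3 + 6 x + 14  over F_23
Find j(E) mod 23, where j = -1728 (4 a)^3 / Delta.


Delta = -16(4 a^3 + 27 b^2) mod 23 = 13
-1728 * (4 a)^3 = -1728 * (4*6)^3 mod 23 = 20
j = 20 * 13^(-1) mod 23 = 21

j = 21 (mod 23)


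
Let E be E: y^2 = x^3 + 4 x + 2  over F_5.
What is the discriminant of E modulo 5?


4 a^3 + 27 b^2 = 4*4^3 + 27*2^2 = 256 + 108 = 364
Delta = -16 * (364) = -5824
Delta mod 5 = 1

Delta = 1 (mod 5)


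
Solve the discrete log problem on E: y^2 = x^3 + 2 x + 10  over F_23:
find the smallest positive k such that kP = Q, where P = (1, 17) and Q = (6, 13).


Enumerate multiples of P until we hit Q = (6, 13):
  1P = (1, 17)
  2P = (6, 10)
  3P = (6, 13)
Match found at i = 3.

k = 3


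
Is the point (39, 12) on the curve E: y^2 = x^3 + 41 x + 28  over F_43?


Check whether y^2 = x^3 + 41 x + 28 (mod 43) for (x, y) = (39, 12).
LHS: y^2 = 12^2 mod 43 = 15
RHS: x^3 + 41 x + 28 = 39^3 + 41*39 + 28 mod 43 = 15
LHS = RHS

Yes, on the curve


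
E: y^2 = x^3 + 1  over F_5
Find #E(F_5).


For each x in F_5, count y with y^2 = x^3 + 0 x + 1 mod 5:
  x = 0: RHS = 1, y in [1, 4]  -> 2 point(s)
  x = 2: RHS = 4, y in [2, 3]  -> 2 point(s)
  x = 4: RHS = 0, y in [0]  -> 1 point(s)
Affine points: 5. Add the point at infinity: total = 6.

#E(F_5) = 6


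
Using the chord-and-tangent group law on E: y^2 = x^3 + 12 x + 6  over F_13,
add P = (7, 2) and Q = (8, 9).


P != Q, so use the chord formula.
s = (y2 - y1) / (x2 - x1) = (7) / (1) mod 13 = 7
x3 = s^2 - x1 - x2 mod 13 = 7^2 - 7 - 8 = 8
y3 = s (x1 - x3) - y1 mod 13 = 7 * (7 - 8) - 2 = 4

P + Q = (8, 4)


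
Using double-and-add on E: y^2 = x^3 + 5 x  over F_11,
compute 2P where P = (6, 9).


k = 2 = 10_2 (binary, LSB first: 01)
Double-and-add from P = (6, 9):
  bit 0 = 0: acc unchanged = O
  bit 1 = 1: acc = O + (3, 8) = (3, 8)

2P = (3, 8)


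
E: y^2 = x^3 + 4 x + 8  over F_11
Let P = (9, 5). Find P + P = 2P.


Doubling: s = (3 x1^2 + a) / (2 y1)
s = (3*9^2 + 4) / (2*5) mod 11 = 6
x3 = s^2 - 2 x1 mod 11 = 6^2 - 2*9 = 7
y3 = s (x1 - x3) - y1 mod 11 = 6 * (9 - 7) - 5 = 7

2P = (7, 7)


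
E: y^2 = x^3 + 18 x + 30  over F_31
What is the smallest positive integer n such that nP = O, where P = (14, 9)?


Compute successive multiples of P until we hit O:
  1P = (14, 9)
  2P = (17, 14)
  3P = (20, 12)
  4P = (5, 11)
  5P = (22, 10)
  6P = (11, 3)
  7P = (10, 30)
  8P = (21, 20)
  ... (continuing to 33P)
  33P = O

ord(P) = 33


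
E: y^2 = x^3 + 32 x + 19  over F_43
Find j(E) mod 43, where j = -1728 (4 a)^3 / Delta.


Delta = -16(4 a^3 + 27 b^2) mod 43 = 10
-1728 * (4 a)^3 = -1728 * (4*32)^3 mod 43 = 8
j = 8 * 10^(-1) mod 43 = 18

j = 18 (mod 43)


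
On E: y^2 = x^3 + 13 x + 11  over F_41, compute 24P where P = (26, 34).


k = 24 = 11000_2 (binary, LSB first: 00011)
Double-and-add from P = (26, 34):
  bit 0 = 0: acc unchanged = O
  bit 1 = 0: acc unchanged = O
  bit 2 = 0: acc unchanged = O
  bit 3 = 1: acc = O + (28, 8) = (28, 8)
  bit 4 = 1: acc = (28, 8) + (6, 10) = (27, 18)

24P = (27, 18)


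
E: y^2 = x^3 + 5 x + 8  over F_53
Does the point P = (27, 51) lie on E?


Check whether y^2 = x^3 + 5 x + 8 (mod 53) for (x, y) = (27, 51).
LHS: y^2 = 51^2 mod 53 = 4
RHS: x^3 + 5 x + 8 = 27^3 + 5*27 + 8 mod 53 = 4
LHS = RHS

Yes, on the curve


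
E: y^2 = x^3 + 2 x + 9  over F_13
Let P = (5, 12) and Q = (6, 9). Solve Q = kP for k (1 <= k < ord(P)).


Enumerate multiples of P until we hit Q = (6, 9):
  1P = (5, 12)
  2P = (0, 10)
  3P = (4, 4)
  4P = (3, 4)
  5P = (8, 2)
  6P = (1, 5)
  7P = (6, 9)
Match found at i = 7.

k = 7


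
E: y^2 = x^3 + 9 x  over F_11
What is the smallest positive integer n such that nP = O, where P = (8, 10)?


Compute successive multiples of P until we hit O:
  1P = (8, 10)
  2P = (0, 0)
  3P = (8, 1)
  4P = O

ord(P) = 4


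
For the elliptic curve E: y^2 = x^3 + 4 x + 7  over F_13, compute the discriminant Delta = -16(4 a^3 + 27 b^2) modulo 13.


4 a^3 + 27 b^2 = 4*4^3 + 27*7^2 = 256 + 1323 = 1579
Delta = -16 * (1579) = -25264
Delta mod 13 = 8

Delta = 8 (mod 13)


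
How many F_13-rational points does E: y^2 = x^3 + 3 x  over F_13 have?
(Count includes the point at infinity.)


For each x in F_13, count y with y^2 = x^3 + 3 x + 0 mod 13:
  x = 0: RHS = 0, y in [0]  -> 1 point(s)
  x = 1: RHS = 4, y in [2, 11]  -> 2 point(s)
  x = 2: RHS = 1, y in [1, 12]  -> 2 point(s)
  x = 3: RHS = 10, y in [6, 7]  -> 2 point(s)
  x = 5: RHS = 10, y in [6, 7]  -> 2 point(s)
  x = 6: RHS = 0, y in [0]  -> 1 point(s)
  x = 7: RHS = 0, y in [0]  -> 1 point(s)
  x = 8: RHS = 3, y in [4, 9]  -> 2 point(s)
  x = 10: RHS = 3, y in [4, 9]  -> 2 point(s)
  x = 11: RHS = 12, y in [5, 8]  -> 2 point(s)
  x = 12: RHS = 9, y in [3, 10]  -> 2 point(s)
Affine points: 19. Add the point at infinity: total = 20.

#E(F_13) = 20


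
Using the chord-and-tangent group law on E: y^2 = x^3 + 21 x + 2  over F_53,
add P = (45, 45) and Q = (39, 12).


P != Q, so use the chord formula.
s = (y2 - y1) / (x2 - x1) = (20) / (47) mod 53 = 32
x3 = s^2 - x1 - x2 mod 53 = 32^2 - 45 - 39 = 39
y3 = s (x1 - x3) - y1 mod 53 = 32 * (45 - 39) - 45 = 41

P + Q = (39, 41)


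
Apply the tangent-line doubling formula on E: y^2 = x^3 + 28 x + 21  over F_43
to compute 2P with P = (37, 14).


Doubling: s = (3 x1^2 + a) / (2 y1)
s = (3*37^2 + 28) / (2*14) mod 43 = 11
x3 = s^2 - 2 x1 mod 43 = 11^2 - 2*37 = 4
y3 = s (x1 - x3) - y1 mod 43 = 11 * (37 - 4) - 14 = 5

2P = (4, 5)


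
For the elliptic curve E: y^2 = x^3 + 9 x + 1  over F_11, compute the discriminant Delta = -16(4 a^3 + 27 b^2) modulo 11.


4 a^3 + 27 b^2 = 4*9^3 + 27*1^2 = 2916 + 27 = 2943
Delta = -16 * (2943) = -47088
Delta mod 11 = 3

Delta = 3 (mod 11)


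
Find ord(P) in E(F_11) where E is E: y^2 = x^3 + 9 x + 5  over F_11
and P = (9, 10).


Compute successive multiples of P until we hit O:
  1P = (9, 10)
  2P = (7, 2)
  3P = (0, 4)
  4P = (0, 7)
  5P = (7, 9)
  6P = (9, 1)
  7P = O

ord(P) = 7


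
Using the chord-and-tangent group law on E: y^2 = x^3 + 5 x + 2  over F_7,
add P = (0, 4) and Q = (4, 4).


P != Q, so use the chord formula.
s = (y2 - y1) / (x2 - x1) = (0) / (4) mod 7 = 0
x3 = s^2 - x1 - x2 mod 7 = 0^2 - 0 - 4 = 3
y3 = s (x1 - x3) - y1 mod 7 = 0 * (0 - 3) - 4 = 3

P + Q = (3, 3)


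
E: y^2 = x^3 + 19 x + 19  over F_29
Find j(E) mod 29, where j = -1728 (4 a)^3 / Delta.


Delta = -16(4 a^3 + 27 b^2) mod 29 = 7
-1728 * (4 a)^3 = -1728 * (4*19)^3 mod 29 = 7
j = 7 * 7^(-1) mod 29 = 1

j = 1 (mod 29)


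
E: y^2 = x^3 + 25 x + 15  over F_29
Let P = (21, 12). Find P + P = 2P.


Doubling: s = (3 x1^2 + a) / (2 y1)
s = (3*21^2 + 25) / (2*12) mod 29 = 3
x3 = s^2 - 2 x1 mod 29 = 3^2 - 2*21 = 25
y3 = s (x1 - x3) - y1 mod 29 = 3 * (21 - 25) - 12 = 5

2P = (25, 5)


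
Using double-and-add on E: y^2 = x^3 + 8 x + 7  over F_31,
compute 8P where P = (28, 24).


k = 8 = 1000_2 (binary, LSB first: 0001)
Double-and-add from P = (28, 24):
  bit 0 = 0: acc unchanged = O
  bit 1 = 0: acc unchanged = O
  bit 2 = 0: acc unchanged = O
  bit 3 = 1: acc = O + (18, 0) = (18, 0)

8P = (18, 0)


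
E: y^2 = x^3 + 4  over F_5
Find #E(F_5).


For each x in F_5, count y with y^2 = x^3 + 0 x + 4 mod 5:
  x = 0: RHS = 4, y in [2, 3]  -> 2 point(s)
  x = 1: RHS = 0, y in [0]  -> 1 point(s)
  x = 3: RHS = 1, y in [1, 4]  -> 2 point(s)
Affine points: 5. Add the point at infinity: total = 6.

#E(F_5) = 6


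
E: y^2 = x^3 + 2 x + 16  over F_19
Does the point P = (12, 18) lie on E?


Check whether y^2 = x^3 + 2 x + 16 (mod 19) for (x, y) = (12, 18).
LHS: y^2 = 18^2 mod 19 = 1
RHS: x^3 + 2 x + 16 = 12^3 + 2*12 + 16 mod 19 = 1
LHS = RHS

Yes, on the curve


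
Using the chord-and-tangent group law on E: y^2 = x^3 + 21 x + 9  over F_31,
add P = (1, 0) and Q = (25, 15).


P != Q, so use the chord formula.
s = (y2 - y1) / (x2 - x1) = (15) / (24) mod 31 = 20
x3 = s^2 - x1 - x2 mod 31 = 20^2 - 1 - 25 = 2
y3 = s (x1 - x3) - y1 mod 31 = 20 * (1 - 2) - 0 = 11

P + Q = (2, 11)


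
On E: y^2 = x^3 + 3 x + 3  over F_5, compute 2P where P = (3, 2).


Doubling: s = (3 x1^2 + a) / (2 y1)
s = (3*3^2 + 3) / (2*2) mod 5 = 0
x3 = s^2 - 2 x1 mod 5 = 0^2 - 2*3 = 4
y3 = s (x1 - x3) - y1 mod 5 = 0 * (3 - 4) - 2 = 3

2P = (4, 3)


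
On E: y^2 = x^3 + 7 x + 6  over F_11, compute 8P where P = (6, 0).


k = 8 = 1000_2 (binary, LSB first: 0001)
Double-and-add from P = (6, 0):
  bit 0 = 0: acc unchanged = O
  bit 1 = 0: acc unchanged = O
  bit 2 = 0: acc unchanged = O
  bit 3 = 1: acc = O + O = O

8P = O


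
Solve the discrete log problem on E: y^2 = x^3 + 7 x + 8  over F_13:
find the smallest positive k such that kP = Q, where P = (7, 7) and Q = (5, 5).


Enumerate multiples of P until we hit Q = (5, 5):
  1P = (7, 7)
  2P = (3, 11)
  3P = (4, 3)
  4P = (11, 5)
  5P = (5, 5)
Match found at i = 5.

k = 5


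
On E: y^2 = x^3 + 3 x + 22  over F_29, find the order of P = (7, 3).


Compute successive multiples of P until we hit O:
  1P = (7, 3)
  2P = (2, 6)
  3P = (25, 2)
  4P = (3, 0)
  5P = (25, 27)
  6P = (2, 23)
  7P = (7, 26)
  8P = O

ord(P) = 8


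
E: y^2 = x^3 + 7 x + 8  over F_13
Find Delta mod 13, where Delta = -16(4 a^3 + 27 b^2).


4 a^3 + 27 b^2 = 4*7^3 + 27*8^2 = 1372 + 1728 = 3100
Delta = -16 * (3100) = -49600
Delta mod 13 = 8

Delta = 8 (mod 13)


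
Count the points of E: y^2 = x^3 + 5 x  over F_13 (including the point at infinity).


For each x in F_13, count y with y^2 = x^3 + 5 x + 0 mod 13:
  x = 0: RHS = 0, y in [0]  -> 1 point(s)
  x = 3: RHS = 3, y in [4, 9]  -> 2 point(s)
  x = 6: RHS = 12, y in [5, 8]  -> 2 point(s)
  x = 7: RHS = 1, y in [1, 12]  -> 2 point(s)
  x = 10: RHS = 10, y in [6, 7]  -> 2 point(s)
Affine points: 9. Add the point at infinity: total = 10.

#E(F_13) = 10


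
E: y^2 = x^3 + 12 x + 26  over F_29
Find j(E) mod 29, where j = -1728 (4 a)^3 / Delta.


Delta = -16(4 a^3 + 27 b^2) mod 29 = 12
-1728 * (4 a)^3 = -1728 * (4*12)^3 mod 29 = 6
j = 6 * 12^(-1) mod 29 = 15

j = 15 (mod 29)


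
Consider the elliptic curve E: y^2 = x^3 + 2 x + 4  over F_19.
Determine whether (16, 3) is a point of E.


Check whether y^2 = x^3 + 2 x + 4 (mod 19) for (x, y) = (16, 3).
LHS: y^2 = 3^2 mod 19 = 9
RHS: x^3 + 2 x + 4 = 16^3 + 2*16 + 4 mod 19 = 9
LHS = RHS

Yes, on the curve


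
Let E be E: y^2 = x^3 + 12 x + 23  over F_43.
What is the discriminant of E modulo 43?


4 a^3 + 27 b^2 = 4*12^3 + 27*23^2 = 6912 + 14283 = 21195
Delta = -16 * (21195) = -339120
Delta mod 43 = 21

Delta = 21 (mod 43)


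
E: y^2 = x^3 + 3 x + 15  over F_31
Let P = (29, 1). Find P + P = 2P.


Doubling: s = (3 x1^2 + a) / (2 y1)
s = (3*29^2 + 3) / (2*1) mod 31 = 23
x3 = s^2 - 2 x1 mod 31 = 23^2 - 2*29 = 6
y3 = s (x1 - x3) - y1 mod 31 = 23 * (29 - 6) - 1 = 1

2P = (6, 1)


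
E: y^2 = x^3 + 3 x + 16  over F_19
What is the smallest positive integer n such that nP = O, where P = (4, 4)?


Compute successive multiples of P until we hit O:
  1P = (4, 4)
  2P = (8, 18)
  3P = (5, 2)
  4P = (14, 16)
  5P = (7, 0)
  6P = (14, 3)
  7P = (5, 17)
  8P = (8, 1)
  ... (continuing to 10P)
  10P = O

ord(P) = 10


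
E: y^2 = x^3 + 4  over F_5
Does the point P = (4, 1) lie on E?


Check whether y^2 = x^3 + 0 x + 4 (mod 5) for (x, y) = (4, 1).
LHS: y^2 = 1^2 mod 5 = 1
RHS: x^3 + 0 x + 4 = 4^3 + 0*4 + 4 mod 5 = 3
LHS != RHS

No, not on the curve


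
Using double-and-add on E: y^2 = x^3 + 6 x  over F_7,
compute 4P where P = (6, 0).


k = 4 = 100_2 (binary, LSB first: 001)
Double-and-add from P = (6, 0):
  bit 0 = 0: acc unchanged = O
  bit 1 = 0: acc unchanged = O
  bit 2 = 1: acc = O + O = O

4P = O


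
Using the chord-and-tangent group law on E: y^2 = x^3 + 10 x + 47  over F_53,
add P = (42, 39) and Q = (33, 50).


P != Q, so use the chord formula.
s = (y2 - y1) / (x2 - x1) = (11) / (44) mod 53 = 40
x3 = s^2 - x1 - x2 mod 53 = 40^2 - 42 - 33 = 41
y3 = s (x1 - x3) - y1 mod 53 = 40 * (42 - 41) - 39 = 1

P + Q = (41, 1)


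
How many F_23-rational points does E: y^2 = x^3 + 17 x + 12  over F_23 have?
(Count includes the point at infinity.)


For each x in F_23, count y with y^2 = x^3 + 17 x + 12 mod 23:
  x = 0: RHS = 12, y in [9, 14]  -> 2 point(s)
  x = 2: RHS = 8, y in [10, 13]  -> 2 point(s)
  x = 4: RHS = 6, y in [11, 12]  -> 2 point(s)
  x = 6: RHS = 8, y in [10, 13]  -> 2 point(s)
  x = 8: RHS = 16, y in [4, 19]  -> 2 point(s)
  x = 10: RHS = 9, y in [3, 20]  -> 2 point(s)
  x = 11: RHS = 12, y in [9, 14]  -> 2 point(s)
  x = 12: RHS = 12, y in [9, 14]  -> 2 point(s)
  x = 14: RHS = 4, y in [2, 21]  -> 2 point(s)
  x = 15: RHS = 8, y in [10, 13]  -> 2 point(s)
  x = 17: RHS = 16, y in [4, 19]  -> 2 point(s)
  x = 18: RHS = 9, y in [3, 20]  -> 2 point(s)
  x = 19: RHS = 18, y in [8, 15]  -> 2 point(s)
  x = 20: RHS = 3, y in [7, 16]  -> 2 point(s)
  x = 21: RHS = 16, y in [4, 19]  -> 2 point(s)
Affine points: 30. Add the point at infinity: total = 31.

#E(F_23) = 31


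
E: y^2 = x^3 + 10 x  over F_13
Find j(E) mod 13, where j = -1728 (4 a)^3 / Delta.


Delta = -16(4 a^3 + 27 b^2) mod 13 = 12
-1728 * (4 a)^3 = -1728 * (4*10)^3 mod 13 = 1
j = 1 * 12^(-1) mod 13 = 12

j = 12 (mod 13)


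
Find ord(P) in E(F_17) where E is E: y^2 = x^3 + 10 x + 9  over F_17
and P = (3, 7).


Compute successive multiples of P until we hit O:
  1P = (3, 7)
  2P = (12, 2)
  3P = (0, 14)
  4P = (10, 15)
  5P = (6, 9)
  6P = (16, 7)
  7P = (15, 10)
  8P = (15, 7)
  ... (continuing to 15P)
  15P = O

ord(P) = 15


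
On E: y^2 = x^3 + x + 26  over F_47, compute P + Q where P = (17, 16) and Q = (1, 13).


P != Q, so use the chord formula.
s = (y2 - y1) / (x2 - x1) = (44) / (31) mod 47 = 9
x3 = s^2 - x1 - x2 mod 47 = 9^2 - 17 - 1 = 16
y3 = s (x1 - x3) - y1 mod 47 = 9 * (17 - 16) - 16 = 40

P + Q = (16, 40)


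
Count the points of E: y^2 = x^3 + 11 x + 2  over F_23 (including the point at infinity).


For each x in F_23, count y with y^2 = x^3 + 11 x + 2 mod 23:
  x = 0: RHS = 2, y in [5, 18]  -> 2 point(s)
  x = 2: RHS = 9, y in [3, 20]  -> 2 point(s)
  x = 3: RHS = 16, y in [4, 19]  -> 2 point(s)
  x = 4: RHS = 18, y in [8, 15]  -> 2 point(s)
  x = 6: RHS = 8, y in [10, 13]  -> 2 point(s)
  x = 7: RHS = 8, y in [10, 13]  -> 2 point(s)
  x = 8: RHS = 4, y in [2, 21]  -> 2 point(s)
  x = 9: RHS = 2, y in [5, 18]  -> 2 point(s)
  x = 10: RHS = 8, y in [10, 13]  -> 2 point(s)
  x = 14: RHS = 2, y in [5, 18]  -> 2 point(s)
  x = 15: RHS = 0, y in [0]  -> 1 point(s)
  x = 18: RHS = 6, y in [11, 12]  -> 2 point(s)
  x = 19: RHS = 9, y in [3, 20]  -> 2 point(s)
  x = 21: RHS = 18, y in [8, 15]  -> 2 point(s)
  x = 22: RHS = 13, y in [6, 17]  -> 2 point(s)
Affine points: 29. Add the point at infinity: total = 30.

#E(F_23) = 30


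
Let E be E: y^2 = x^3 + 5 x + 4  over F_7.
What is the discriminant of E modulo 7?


4 a^3 + 27 b^2 = 4*5^3 + 27*4^2 = 500 + 432 = 932
Delta = -16 * (932) = -14912
Delta mod 7 = 5

Delta = 5 (mod 7)


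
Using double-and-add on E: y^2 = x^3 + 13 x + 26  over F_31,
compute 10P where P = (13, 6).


k = 10 = 1010_2 (binary, LSB first: 0101)
Double-and-add from P = (13, 6):
  bit 0 = 0: acc unchanged = O
  bit 1 = 1: acc = O + (9, 2) = (9, 2)
  bit 2 = 0: acc unchanged = (9, 2)
  bit 3 = 1: acc = (9, 2) + (4, 24) = (20, 3)

10P = (20, 3)


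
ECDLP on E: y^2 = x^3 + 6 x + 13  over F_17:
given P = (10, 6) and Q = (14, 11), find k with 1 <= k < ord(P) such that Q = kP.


Enumerate multiples of P until we hit Q = (14, 11):
  1P = (10, 6)
  2P = (14, 11)
Match found at i = 2.

k = 2


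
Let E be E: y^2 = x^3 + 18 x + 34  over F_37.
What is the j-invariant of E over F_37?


Delta = -16(4 a^3 + 27 b^2) mod 37 = 5
-1728 * (4 a)^3 = -1728 * (4*18)^3 mod 37 = 23
j = 23 * 5^(-1) mod 37 = 12

j = 12 (mod 37)


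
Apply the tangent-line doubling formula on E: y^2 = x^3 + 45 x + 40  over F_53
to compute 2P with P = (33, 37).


Doubling: s = (3 x1^2 + a) / (2 y1)
s = (3*33^2 + 45) / (2*37) mod 53 = 29
x3 = s^2 - 2 x1 mod 53 = 29^2 - 2*33 = 33
y3 = s (x1 - x3) - y1 mod 53 = 29 * (33 - 33) - 37 = 16

2P = (33, 16)


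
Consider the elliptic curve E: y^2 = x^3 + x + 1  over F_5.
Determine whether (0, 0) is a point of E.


Check whether y^2 = x^3 + 1 x + 1 (mod 5) for (x, y) = (0, 0).
LHS: y^2 = 0^2 mod 5 = 0
RHS: x^3 + 1 x + 1 = 0^3 + 1*0 + 1 mod 5 = 1
LHS != RHS

No, not on the curve


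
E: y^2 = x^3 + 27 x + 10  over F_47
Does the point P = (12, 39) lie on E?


Check whether y^2 = x^3 + 27 x + 10 (mod 47) for (x, y) = (12, 39).
LHS: y^2 = 39^2 mod 47 = 17
RHS: x^3 + 27 x + 10 = 12^3 + 27*12 + 10 mod 47 = 41
LHS != RHS

No, not on the curve


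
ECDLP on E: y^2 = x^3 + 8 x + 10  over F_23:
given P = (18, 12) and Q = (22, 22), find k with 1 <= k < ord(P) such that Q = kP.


Enumerate multiples of P until we hit Q = (22, 22):
  1P = (18, 12)
  2P = (22, 1)
  3P = (15, 20)
  4P = (15, 3)
  5P = (22, 22)
Match found at i = 5.

k = 5


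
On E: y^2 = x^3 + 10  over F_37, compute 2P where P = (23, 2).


Doubling: s = (3 x1^2 + a) / (2 y1)
s = (3*23^2 + 0) / (2*2) mod 37 = 36
x3 = s^2 - 2 x1 mod 37 = 36^2 - 2*23 = 29
y3 = s (x1 - x3) - y1 mod 37 = 36 * (23 - 29) - 2 = 4

2P = (29, 4)


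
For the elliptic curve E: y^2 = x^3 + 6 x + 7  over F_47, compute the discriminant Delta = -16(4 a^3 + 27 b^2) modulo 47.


4 a^3 + 27 b^2 = 4*6^3 + 27*7^2 = 864 + 1323 = 2187
Delta = -16 * (2187) = -34992
Delta mod 47 = 23

Delta = 23 (mod 47)


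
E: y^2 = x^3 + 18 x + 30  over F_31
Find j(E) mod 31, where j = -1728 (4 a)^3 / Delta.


Delta = -16(4 a^3 + 27 b^2) mod 31 = 25
-1728 * (4 a)^3 = -1728 * (4*18)^3 mod 31 = 2
j = 2 * 25^(-1) mod 31 = 10

j = 10 (mod 31)


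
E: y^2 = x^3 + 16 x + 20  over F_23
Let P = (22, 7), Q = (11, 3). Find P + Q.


P != Q, so use the chord formula.
s = (y2 - y1) / (x2 - x1) = (19) / (12) mod 23 = 15
x3 = s^2 - x1 - x2 mod 23 = 15^2 - 22 - 11 = 8
y3 = s (x1 - x3) - y1 mod 23 = 15 * (22 - 8) - 7 = 19

P + Q = (8, 19)


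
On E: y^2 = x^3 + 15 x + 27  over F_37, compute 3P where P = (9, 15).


k = 3 = 11_2 (binary, LSB first: 11)
Double-and-add from P = (9, 15):
  bit 0 = 1: acc = O + (9, 15) = (9, 15)
  bit 1 = 1: acc = (9, 15) + (16, 21) = (15, 1)

3P = (15, 1)


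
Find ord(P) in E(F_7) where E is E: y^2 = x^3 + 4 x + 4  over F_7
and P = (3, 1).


Compute successive multiples of P until we hit O:
  1P = (3, 1)
  2P = (5, 3)
  3P = (0, 2)
  4P = (1, 3)
  5P = (4, 0)
  6P = (1, 4)
  7P = (0, 5)
  8P = (5, 4)
  ... (continuing to 10P)
  10P = O

ord(P) = 10


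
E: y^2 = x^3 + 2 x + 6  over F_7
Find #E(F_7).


For each x in F_7, count y with y^2 = x^3 + 2 x + 6 mod 7:
  x = 1: RHS = 2, y in [3, 4]  -> 2 point(s)
  x = 2: RHS = 4, y in [2, 5]  -> 2 point(s)
  x = 3: RHS = 4, y in [2, 5]  -> 2 point(s)
  x = 4: RHS = 1, y in [1, 6]  -> 2 point(s)
  x = 5: RHS = 1, y in [1, 6]  -> 2 point(s)
Affine points: 10. Add the point at infinity: total = 11.

#E(F_7) = 11
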